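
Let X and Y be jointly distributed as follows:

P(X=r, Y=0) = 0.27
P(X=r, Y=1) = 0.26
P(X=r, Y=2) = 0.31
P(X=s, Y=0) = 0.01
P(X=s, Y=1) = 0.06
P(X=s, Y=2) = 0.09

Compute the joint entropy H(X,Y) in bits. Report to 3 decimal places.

H(X,Y) = −Σ p(x,y)·log₂ p(x,y) over all 6 cells.
  cell (r,0): −0.27·log₂0.27 = 0.5100
  cell (r,1): −0.26·log₂0.26 = 0.5053
  cell (r,2): −0.31·log₂0.31 = 0.5238
  cell (s,0): −0.01·log₂0.01 = 0.0664
  cell (s,1): −0.06·log₂0.06 = 0.2435
  cell (s,2): −0.09·log₂0.09 = 0.3127
Sum = 2.162 bits.

2.162 bits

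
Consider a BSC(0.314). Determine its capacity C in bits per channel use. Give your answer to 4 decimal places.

0.1023 bits

Binary symmetric channel: C = 1 − h₂(ε) where h₂ is the binary entropy function.
h₂(0.314) = −0.314·log₂0.314 − 0.686·log₂0.686 = 0.8977.
C = 1 − 0.8977 = 0.1023 bits per channel use.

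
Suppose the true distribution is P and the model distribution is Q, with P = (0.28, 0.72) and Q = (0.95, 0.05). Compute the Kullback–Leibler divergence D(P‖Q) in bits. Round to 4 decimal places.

2.2771 bits

D(P‖Q) = Σ p·log₂(p/q).
  0.28·log₂(0.28/0.95) = -0.49350
  0.72·log₂(0.72/0.05) = 2.77056
D(P‖Q) = 2.2771 bits.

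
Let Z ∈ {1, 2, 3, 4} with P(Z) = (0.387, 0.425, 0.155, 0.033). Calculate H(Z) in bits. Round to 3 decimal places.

H(Z) = −Σ p·log₂ p.
  −(0.387)·log₂(0.387) = 0.5300
  −(0.425)·log₂(0.425) = 0.5246
  −(0.155)·log₂(0.155) = 0.4169
  −(0.033)·log₂(0.033) = 0.1624
Sum: 0.5300 + 0.5246 + 0.4169 + 0.1624 = 1.634 bits.

1.634 bits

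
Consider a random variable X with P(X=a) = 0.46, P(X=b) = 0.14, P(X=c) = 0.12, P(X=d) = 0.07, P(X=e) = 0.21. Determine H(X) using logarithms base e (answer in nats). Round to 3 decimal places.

H(X) = −Σ p·ln p.
  −(0.46)·ln(0.46) = 0.3572
  −(0.14)·ln(0.14) = 0.2753
  −(0.12)·ln(0.12) = 0.2544
  −(0.07)·ln(0.07) = 0.1861
  −(0.21)·ln(0.21) = 0.3277
Sum: 0.3572 + 0.2753 + 0.2544 + 0.1861 + 0.3277 = 1.401 nats.

1.401 nats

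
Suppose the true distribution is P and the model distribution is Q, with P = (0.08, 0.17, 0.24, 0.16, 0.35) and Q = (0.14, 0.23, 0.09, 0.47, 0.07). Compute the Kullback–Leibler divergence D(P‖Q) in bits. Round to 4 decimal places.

0.7648 bits

D(P‖Q) = Σ p·log₂(p/q).
  0.08·log₂(0.08/0.14) = -0.06459
  0.17·log₂(0.17/0.23) = -0.07414
  0.24·log₂(0.24/0.09) = 0.33961
  0.16·log₂(0.16/0.47) = -0.24873
  0.35·log₂(0.35/0.07) = 0.81267
D(P‖Q) = 0.7648 bits.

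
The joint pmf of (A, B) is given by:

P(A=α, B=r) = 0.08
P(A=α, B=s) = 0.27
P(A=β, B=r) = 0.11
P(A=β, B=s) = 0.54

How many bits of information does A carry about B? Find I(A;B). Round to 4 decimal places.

Marginals: p(A) = (0.3500, 0.6500), p(B) = (0.1900, 0.8100).
I(A;B) = H(A) + H(B) − H(A,B).
H(A) = 0.9341, H(B) = 0.7015, H(A,B) = 1.6319.
I(A;B) = 0.9341 + 0.7015 − 1.6319 = 0.0037 bits.

0.0037 bits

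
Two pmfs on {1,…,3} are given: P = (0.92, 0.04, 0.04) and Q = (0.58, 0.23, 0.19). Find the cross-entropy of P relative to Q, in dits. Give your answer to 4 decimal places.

H(P,Q) = −Σ p·log₁₀ q.
  −0.92·log₁₀(0.58) = 0.21765
  −0.04·log₁₀(0.23) = 0.02553
  −0.04·log₁₀(0.19) = 0.02885
H(P,Q) = 0.2720 dits.

0.2720 dits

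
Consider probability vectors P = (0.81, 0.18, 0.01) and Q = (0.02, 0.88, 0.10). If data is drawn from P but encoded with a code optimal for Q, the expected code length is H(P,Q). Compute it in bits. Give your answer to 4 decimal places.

H(P,Q) = −Σ p·log₂ q.
  −0.81·log₂(0.02) = 4.57152
  −0.18·log₂(0.88) = 0.03320
  −0.01·log₂(0.10) = 0.03322
H(P,Q) = 4.6379 bits.

4.6379 bits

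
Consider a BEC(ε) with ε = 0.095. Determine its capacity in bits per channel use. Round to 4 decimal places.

Binary erasure channel: capacity C = 1 − ε.
C = 1 − 0.095 = 0.9050 bits per channel use.

0.9050 bits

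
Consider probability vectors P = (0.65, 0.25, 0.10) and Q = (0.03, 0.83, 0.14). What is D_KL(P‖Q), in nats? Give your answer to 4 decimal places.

D(P‖Q) = Σ p·ln(p/q).
  0.65·ln(0.65/0.03) = 1.99925
  0.25·ln(0.25/0.83) = -0.29999
  0.10·ln(0.10/0.14) = -0.03365
D(P‖Q) = 1.6656 nats.

1.6656 nats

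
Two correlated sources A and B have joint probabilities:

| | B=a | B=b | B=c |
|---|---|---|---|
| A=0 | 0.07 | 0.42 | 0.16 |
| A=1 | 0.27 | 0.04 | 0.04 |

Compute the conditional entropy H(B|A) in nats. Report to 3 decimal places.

Marginals: p(A) = (0.6500, 0.3500), p(B) = (0.3400, 0.4600, 0.2000).
H(B|A) = Σ p(A) · H(B|A=·).
  A=0: p=0.6500, H(B|A=0) = 0.8672
  A=1: p=0.3500, H(B|A=1) = 0.6960
Weighted sum = 0.807 nats.

0.807 nats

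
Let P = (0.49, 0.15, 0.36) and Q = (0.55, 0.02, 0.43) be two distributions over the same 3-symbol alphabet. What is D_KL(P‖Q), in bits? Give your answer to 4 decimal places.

0.2621 bits

D(P‖Q) = Σ p·log₂(p/q).
  0.49·log₂(0.49/0.55) = -0.08166
  0.15·log₂(0.15/0.02) = 0.43603
  0.36·log₂(0.36/0.43) = -0.09228
D(P‖Q) = 0.2621 bits.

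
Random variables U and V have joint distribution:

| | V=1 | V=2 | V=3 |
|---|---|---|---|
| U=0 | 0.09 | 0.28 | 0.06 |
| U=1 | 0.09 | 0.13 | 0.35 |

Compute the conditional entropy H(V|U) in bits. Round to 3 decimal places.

Marginals: p(U) = (0.4300, 0.5700), p(V) = (0.1800, 0.4100, 0.4100).
H(V|U) = Σ p(U) · H(V|U=·).
  U=0: p=0.4300, H(V|U=0) = 1.2717
  U=1: p=0.5700, H(V|U=1) = 1.3389
Weighted sum = 1.310 bits.

1.310 bits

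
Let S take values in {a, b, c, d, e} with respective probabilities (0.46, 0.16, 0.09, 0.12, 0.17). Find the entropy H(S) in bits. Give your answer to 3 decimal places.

2.053 bits

H(S) = −Σ p·log₂ p.
  −(0.46)·log₂(0.46) = 0.5153
  −(0.16)·log₂(0.16) = 0.4230
  −(0.09)·log₂(0.09) = 0.3127
  −(0.12)·log₂(0.12) = 0.3671
  −(0.17)·log₂(0.17) = 0.4346
Sum: 0.5153 + 0.4230 + 0.3127 + 0.3671 + 0.4346 = 2.053 bits.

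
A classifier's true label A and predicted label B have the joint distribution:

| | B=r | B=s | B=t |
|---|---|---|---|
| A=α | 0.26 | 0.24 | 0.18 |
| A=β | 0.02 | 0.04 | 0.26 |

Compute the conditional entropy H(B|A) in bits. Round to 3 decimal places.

Chain rule: H(B|A) = H(A,B) − H(A).
Marginals: p(A) = (0.6800, 0.3200), p(B) = (0.2800, 0.2800, 0.4400).
H(A,B) = 2.2487 bits; H(A) = 0.9044 bits.
H(B|A) = 2.2487 − 0.9044 = 1.344 bits.

1.344 bits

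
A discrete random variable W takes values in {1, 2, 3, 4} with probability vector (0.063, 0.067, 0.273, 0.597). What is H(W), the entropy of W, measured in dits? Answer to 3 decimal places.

H(W) = −Σ p·log₁₀ p.
  −(0.063)·log₁₀(0.063) = 0.0756
  −(0.067)·log₁₀(0.067) = 0.0787
  −(0.273)·log₁₀(0.273) = 0.1539
  −(0.597)·log₁₀(0.597) = 0.1337
Sum: 0.0756 + 0.0787 + 0.1539 + 0.1337 = 0.442 dits.

0.442 dits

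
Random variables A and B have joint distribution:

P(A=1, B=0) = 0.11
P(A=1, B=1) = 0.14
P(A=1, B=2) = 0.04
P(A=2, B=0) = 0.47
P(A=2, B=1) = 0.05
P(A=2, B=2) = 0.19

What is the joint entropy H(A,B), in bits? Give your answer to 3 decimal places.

H(A,B) = −Σ p(x,y)·log₂ p(x,y) over all 6 cells.
  cell (1,0): −0.11·log₂0.11 = 0.3503
  cell (1,1): −0.14·log₂0.14 = 0.3971
  cell (1,2): −0.04·log₂0.04 = 0.1858
  cell (2,0): −0.47·log₂0.47 = 0.5120
  cell (2,1): −0.05·log₂0.05 = 0.2161
  cell (2,2): −0.19·log₂0.19 = 0.4552
Sum = 2.116 bits.

2.116 bits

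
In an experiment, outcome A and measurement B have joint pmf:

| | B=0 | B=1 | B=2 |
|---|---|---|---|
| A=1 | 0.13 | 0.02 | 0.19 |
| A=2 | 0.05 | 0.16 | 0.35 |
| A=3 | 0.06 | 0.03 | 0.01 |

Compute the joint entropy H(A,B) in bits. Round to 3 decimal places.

H(A,B) = −Σ p(x,y)·log₂ p(x,y) over all 9 cells.
  cell (1,0): −0.13·log₂0.13 = 0.3826
  cell (1,1): −0.02·log₂0.02 = 0.1129
  cell (1,2): −0.19·log₂0.19 = 0.4552
  cell (2,0): −0.05·log₂0.05 = 0.2161
  cell (2,1): −0.16·log₂0.16 = 0.4230
  cell (2,2): −0.35·log₂0.35 = 0.5301
  cell (3,0): −0.06·log₂0.06 = 0.2435
  cell (3,1): −0.03·log₂0.03 = 0.1518
  cell (3,2): −0.01·log₂0.01 = 0.0664
Sum = 2.582 bits.

2.582 bits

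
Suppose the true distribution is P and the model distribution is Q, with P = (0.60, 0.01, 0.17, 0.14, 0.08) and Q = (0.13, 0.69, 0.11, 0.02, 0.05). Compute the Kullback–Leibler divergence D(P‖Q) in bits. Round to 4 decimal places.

D(P‖Q) = Σ p·log₂(p/q).
  0.60·log₂(0.60/0.13) = 1.32387
  0.01·log₂(0.01/0.69) = -0.06109
  0.17·log₂(0.17/0.11) = 0.10677
  0.14·log₂(0.14/0.02) = 0.39303
  0.08·log₂(0.08/0.05) = 0.05425
D(P‖Q) = 1.8168 bits.

1.8168 bits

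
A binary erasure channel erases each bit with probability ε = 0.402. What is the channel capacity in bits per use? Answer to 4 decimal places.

Binary erasure channel: capacity C = 1 − ε.
C = 1 − 0.402 = 0.5980 bits per channel use.

0.5980 bits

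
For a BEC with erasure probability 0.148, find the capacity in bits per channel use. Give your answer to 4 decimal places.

Binary erasure channel: capacity C = 1 − ε.
C = 1 − 0.148 = 0.8520 bits per channel use.

0.8520 bits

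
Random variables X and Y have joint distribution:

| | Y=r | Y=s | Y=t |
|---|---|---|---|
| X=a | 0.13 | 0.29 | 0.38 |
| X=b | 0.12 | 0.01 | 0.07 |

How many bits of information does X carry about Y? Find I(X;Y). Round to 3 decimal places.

0.128 bits

Marginals: p(X) = (0.8000, 0.2000), p(Y) = (0.2500, 0.3000, 0.4500).
I(X;Y) = H(X) + H(Y) − H(X,Y).
H(X) = 0.7219, H(Y) = 1.5395, H(X,Y) = 2.1331.
I(X;Y) = 0.7219 + 1.5395 − 2.1331 = 0.128 bits.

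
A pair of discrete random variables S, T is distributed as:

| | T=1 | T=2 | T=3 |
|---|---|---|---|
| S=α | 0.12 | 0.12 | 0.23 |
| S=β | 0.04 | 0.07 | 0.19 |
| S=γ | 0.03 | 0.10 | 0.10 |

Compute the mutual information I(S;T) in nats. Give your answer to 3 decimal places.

Marginals: p(S) = (0.4700, 0.3000, 0.2300), p(T) = (0.1900, 0.2900, 0.5200).
I(S;T) = H(S) + H(T) − H(S,T).
H(S) = 1.0541, H(T) = 1.0146, H(S,T) = 2.0430.
I(S;T) = 1.0541 + 1.0146 − 2.0430 = 0.026 nats.

0.026 nats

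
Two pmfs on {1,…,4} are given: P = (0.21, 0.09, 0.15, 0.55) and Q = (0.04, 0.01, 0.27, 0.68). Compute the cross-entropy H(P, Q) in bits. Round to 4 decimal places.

H(P,Q) = −Σ p·log₂ q.
  −0.21·log₂(0.04) = 0.97521
  −0.09·log₂(0.01) = 0.59795
  −0.15·log₂(0.27) = 0.28335
  −0.55·log₂(0.68) = 0.30602
H(P,Q) = 2.1625 bits.

2.1625 bits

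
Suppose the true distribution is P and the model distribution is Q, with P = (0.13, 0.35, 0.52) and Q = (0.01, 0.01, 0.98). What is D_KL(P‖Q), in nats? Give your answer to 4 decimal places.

D(P‖Q) = Σ p·ln(p/q).
  0.13·ln(0.13/0.01) = 0.33344
  0.35·ln(0.35/0.01) = 1.24437
  0.52·ln(0.52/0.98) = -0.32954
D(P‖Q) = 1.2483 nats.

1.2483 nats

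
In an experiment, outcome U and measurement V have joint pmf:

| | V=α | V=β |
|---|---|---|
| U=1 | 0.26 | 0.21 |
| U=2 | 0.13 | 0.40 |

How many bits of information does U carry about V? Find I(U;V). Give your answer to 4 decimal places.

0.0727 bits

Marginals: p(U) = (0.4700, 0.5300), p(V) = (0.3900, 0.6100).
I(U;V) = H(U) + H(V) − H(U,V).
H(U) = 0.9974, H(V) = 0.9648, H(U,V) = 1.8895.
I(U;V) = 0.9974 + 0.9648 − 1.8895 = 0.0727 bits.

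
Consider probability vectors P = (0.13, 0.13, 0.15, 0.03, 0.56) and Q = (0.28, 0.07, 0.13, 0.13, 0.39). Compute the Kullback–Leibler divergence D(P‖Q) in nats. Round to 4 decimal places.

0.1608 nats

D(P‖Q) = Σ p·ln(p/q).
  0.13·ln(0.13/0.28) = -0.09974
  0.13·ln(0.13/0.07) = 0.08048
  0.15·ln(0.15/0.13) = 0.02147
  0.03·ln(0.03/0.13) = -0.04399
  0.56·ln(0.56/0.39) = 0.20260
D(P‖Q) = 0.1608 nats.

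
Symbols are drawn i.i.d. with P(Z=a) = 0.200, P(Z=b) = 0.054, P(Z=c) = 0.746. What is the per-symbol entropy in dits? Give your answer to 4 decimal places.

0.3032 dits

H(Z) = −Σ p·log₁₀ p.
  −(0.200)·log₁₀(0.200) = 0.13979
  −(0.054)·log₁₀(0.054) = 0.06845
  −(0.746)·log₁₀(0.746) = 0.09494
Sum: 0.13979 + 0.06845 + 0.09494 = 0.3032 dits.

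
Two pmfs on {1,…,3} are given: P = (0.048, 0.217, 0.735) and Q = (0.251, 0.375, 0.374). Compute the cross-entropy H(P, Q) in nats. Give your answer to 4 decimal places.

H(P,Q) = −Σ p·ln q.
  −0.048·ln(0.251) = 0.06635
  −0.217·ln(0.375) = 0.21284
  −0.735·ln(0.374) = 0.72287
H(P,Q) = 1.0021 nats.

1.0021 nats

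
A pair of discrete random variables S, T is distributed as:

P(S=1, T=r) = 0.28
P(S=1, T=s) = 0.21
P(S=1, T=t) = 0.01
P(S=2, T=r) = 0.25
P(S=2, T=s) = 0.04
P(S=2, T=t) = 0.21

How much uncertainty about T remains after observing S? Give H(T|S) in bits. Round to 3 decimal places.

Marginals: p(S) = (0.5000, 0.5000), p(T) = (0.5300, 0.2500, 0.2200).
H(T|S) = Σ p(S) · H(T|S=·).
  S=1: p=0.5000, H(T|S=1) = 1.1070
  S=2: p=0.5000, H(T|S=2) = 1.3172
Weighted sum = 1.212 bits.

1.212 bits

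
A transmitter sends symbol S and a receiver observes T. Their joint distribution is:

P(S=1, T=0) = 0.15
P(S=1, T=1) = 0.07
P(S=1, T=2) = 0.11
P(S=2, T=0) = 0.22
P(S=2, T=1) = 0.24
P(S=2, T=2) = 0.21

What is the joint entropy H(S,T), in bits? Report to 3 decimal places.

H(S,T) = −Σ p(x,y)·log₂ p(x,y) over all 6 cells.
  cell (1,0): −0.15·log₂0.15 = 0.4105
  cell (1,1): −0.07·log₂0.07 = 0.2686
  cell (1,2): −0.11·log₂0.11 = 0.3503
  cell (2,0): −0.22·log₂0.22 = 0.4806
  cell (2,1): −0.24·log₂0.24 = 0.4941
  cell (2,2): −0.21·log₂0.21 = 0.4728
Sum = 2.477 bits.

2.477 bits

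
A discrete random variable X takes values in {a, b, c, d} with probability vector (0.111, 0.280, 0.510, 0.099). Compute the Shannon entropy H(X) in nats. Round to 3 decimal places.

1.173 nats

H(X) = −Σ p·ln p.
  −(0.111)·ln(0.111) = 0.2440
  −(0.280)·ln(0.280) = 0.3564
  −(0.510)·ln(0.510) = 0.3434
  −(0.099)·ln(0.099) = 0.2290
Sum: 0.2440 + 0.3564 + 0.3434 + 0.2290 = 1.173 nats.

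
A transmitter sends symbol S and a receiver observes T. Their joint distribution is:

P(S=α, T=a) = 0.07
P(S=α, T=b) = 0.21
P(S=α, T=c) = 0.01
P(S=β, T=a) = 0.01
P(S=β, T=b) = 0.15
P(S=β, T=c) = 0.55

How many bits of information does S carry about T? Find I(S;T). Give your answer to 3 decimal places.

0.400 bits

Marginals: p(S) = (0.2900, 0.7100), p(T) = (0.0800, 0.3600, 0.5600).
I(S;T) = H(S) + H(T) − H(S,T).
H(S) = 0.8687, H(T) = 1.2906, H(S,T) = 1.7592.
I(S;T) = 0.8687 + 1.2906 − 1.7592 = 0.400 bits.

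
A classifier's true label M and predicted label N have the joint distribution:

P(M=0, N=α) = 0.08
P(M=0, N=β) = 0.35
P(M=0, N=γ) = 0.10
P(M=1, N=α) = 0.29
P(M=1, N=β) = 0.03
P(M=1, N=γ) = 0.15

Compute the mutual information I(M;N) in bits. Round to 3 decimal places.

0.325 bits

Marginals: p(M) = (0.5300, 0.4700), p(N) = (0.3700, 0.3800, 0.2500).
I(M;N) = H(M) + H(N) − H(M,N).
H(M) = 0.9974, H(N) = 1.5612, H(M,N) = 2.2340.
I(M;N) = 0.9974 + 1.5612 − 2.2340 = 0.325 bits.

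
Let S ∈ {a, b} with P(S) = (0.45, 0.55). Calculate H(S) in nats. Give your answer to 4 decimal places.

0.6881 nats

H(S) = −Σ p·ln p.
  −(0.45)·ln(0.45) = 0.35933
  −(0.55)·ln(0.55) = 0.32881
Sum: 0.35933 + 0.32881 = 0.6881 nats.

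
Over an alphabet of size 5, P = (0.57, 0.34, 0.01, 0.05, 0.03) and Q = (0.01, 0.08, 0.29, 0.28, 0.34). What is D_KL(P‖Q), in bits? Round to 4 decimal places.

3.7566 bits

D(P‖Q) = Σ p·log₂(p/q).
  0.57·log₂(0.57/0.01) = 3.32475
  0.34·log₂(0.34/0.08) = 0.70974
  0.01·log₂(0.01/0.29) = -0.04858
  0.05·log₂(0.05/0.28) = -0.12427
  0.03·log₂(0.03/0.34) = -0.10508
D(P‖Q) = 3.7566 bits.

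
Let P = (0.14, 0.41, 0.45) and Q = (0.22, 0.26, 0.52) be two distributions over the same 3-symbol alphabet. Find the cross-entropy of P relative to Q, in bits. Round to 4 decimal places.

H(P,Q) = −Σ p·log₂ q.
  −0.14·log₂(0.22) = 0.30582
  −0.41·log₂(0.26) = 0.79680
  −0.45·log₂(0.52) = 0.42454
H(P,Q) = 1.5272 bits.

1.5272 bits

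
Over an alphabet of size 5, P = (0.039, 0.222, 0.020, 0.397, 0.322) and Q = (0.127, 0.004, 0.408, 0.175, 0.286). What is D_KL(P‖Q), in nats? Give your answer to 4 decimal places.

D(P‖Q) = Σ p·ln(p/q).
  0.039·ln(0.039/0.127) = -0.04604
  0.222·ln(0.222/0.004) = 0.89164
  0.020·ln(0.020/0.408) = -0.06031
  0.397·ln(0.397/0.175) = 0.32520
  0.322·ln(0.322/0.286) = 0.03818
D(P‖Q) = 1.1487 nats.

1.1487 nats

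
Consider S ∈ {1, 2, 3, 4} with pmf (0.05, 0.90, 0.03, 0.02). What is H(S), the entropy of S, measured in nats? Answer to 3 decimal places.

H(S) = −Σ p·ln p.
  −(0.05)·ln(0.05) = 0.1498
  −(0.90)·ln(0.90) = 0.0948
  −(0.03)·ln(0.03) = 0.1052
  −(0.02)·ln(0.02) = 0.0782
Sum: 0.1498 + 0.0948 + 0.1052 + 0.0782 = 0.428 nats.

0.428 nats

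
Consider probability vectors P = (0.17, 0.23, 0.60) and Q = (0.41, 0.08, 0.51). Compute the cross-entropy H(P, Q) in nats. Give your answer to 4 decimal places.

1.1365 nats

H(P,Q) = −Σ p·ln q.
  −0.17·ln(0.41) = 0.15157
  −0.23·ln(0.08) = 0.58092
  −0.60·ln(0.51) = 0.40401
H(P,Q) = 1.1365 nats.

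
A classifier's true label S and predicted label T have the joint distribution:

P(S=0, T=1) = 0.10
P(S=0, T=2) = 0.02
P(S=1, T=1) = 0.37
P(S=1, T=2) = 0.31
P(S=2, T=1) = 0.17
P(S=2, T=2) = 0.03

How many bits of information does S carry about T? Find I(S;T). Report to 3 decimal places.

Marginals: p(S) = (0.1200, 0.6800, 0.2000), p(T) = (0.6400, 0.3600).
I(S;T) = H(S) + H(T) − H(S,T).
H(S) = 1.2098, H(T) = 0.9427, H(S,T) = 2.0859.
I(S;T) = 1.2098 + 0.9427 − 2.0859 = 0.067 bits.

0.067 bits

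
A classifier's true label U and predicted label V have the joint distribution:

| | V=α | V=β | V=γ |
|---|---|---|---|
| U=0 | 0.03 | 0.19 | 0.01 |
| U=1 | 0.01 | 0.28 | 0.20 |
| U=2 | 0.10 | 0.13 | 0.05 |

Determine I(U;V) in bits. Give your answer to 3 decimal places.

0.201 bits

Marginals: p(U) = (0.2300, 0.4900, 0.2800), p(V) = (0.1400, 0.6000, 0.2600).
I(U;V) = H(U) + H(V) − H(U,V).
H(U) = 1.5062, H(V) = 1.3446, H(U,V) = 2.6494.
I(U;V) = 1.5062 + 1.3446 − 2.6494 = 0.201 bits.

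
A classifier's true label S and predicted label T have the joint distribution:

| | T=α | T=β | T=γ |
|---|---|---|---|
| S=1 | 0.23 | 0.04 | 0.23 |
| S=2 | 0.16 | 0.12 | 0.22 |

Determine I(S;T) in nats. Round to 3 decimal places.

Marginals: p(S) = (0.5000, 0.5000), p(T) = (0.3900, 0.1600, 0.4500).
I(S;T) = H(S) + H(T) − H(S,T).
H(S) = 0.6931, H(T) = 1.0198, H(S,T) = 1.6856.
I(S;T) = 0.6931 + 1.0198 − 1.6856 = 0.027 nats.

0.027 nats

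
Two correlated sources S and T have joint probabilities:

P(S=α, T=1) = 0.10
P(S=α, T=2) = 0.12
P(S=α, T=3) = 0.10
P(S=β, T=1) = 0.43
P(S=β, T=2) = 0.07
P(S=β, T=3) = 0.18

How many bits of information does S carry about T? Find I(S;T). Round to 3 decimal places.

Marginals: p(S) = (0.3200, 0.6800), p(T) = (0.5300, 0.1900, 0.2800).
I(S;T) = H(S) + H(T) − H(S,T).
H(S) = 0.9044, H(T) = 1.4549, H(S,T) = 2.2689.
I(S;T) = 0.9044 + 1.4549 − 2.2689 = 0.090 bits.

0.090 bits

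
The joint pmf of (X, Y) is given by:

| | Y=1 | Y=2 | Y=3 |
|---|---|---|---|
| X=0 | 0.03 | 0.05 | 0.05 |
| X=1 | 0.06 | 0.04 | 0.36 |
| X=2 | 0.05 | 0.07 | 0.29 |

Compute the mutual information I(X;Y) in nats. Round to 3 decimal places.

Marginals: p(X) = (0.1300, 0.4600, 0.4100), p(Y) = (0.1400, 0.1600, 0.7000).
I(X;Y) = Σ p(x,y)·ln[p(x,y)/(p(x)p(y))].
  (0,1): 0.03·ln(1.6484) = 0.0150
  (0,2): 0.05·ln(2.4038) = 0.0439
  (0,3): 0.05·ln(0.5495) = -0.0299
  (1,1): 0.06·ln(0.9317) = -0.0042
  (1,2): 0.04·ln(0.5435) = -0.0244
  (1,3): 0.36·ln(1.1180) = 0.0402
  (2,1): 0.05·ln(0.8711) = -0.0069
  (2,2): 0.07·ln(1.0671) = 0.0045
  (2,3): 0.29·ln(1.0105) = 0.0030
Sum = 0.041 nats.

0.041 nats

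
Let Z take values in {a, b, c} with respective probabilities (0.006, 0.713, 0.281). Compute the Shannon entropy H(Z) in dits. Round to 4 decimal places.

H(Z) = −Σ p·log₁₀ p.
  −(0.006)·log₁₀(0.006) = 0.01333
  −(0.713)·log₁₀(0.713) = 0.10475
  −(0.281)·log₁₀(0.281) = 0.15491
Sum: 0.01333 + 0.10475 + 0.15491 = 0.2730 dits.

0.2730 dits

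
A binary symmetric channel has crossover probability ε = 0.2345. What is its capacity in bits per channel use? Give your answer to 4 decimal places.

Binary symmetric channel: C = 1 − h₂(ε) where h₂ is the binary entropy function.
h₂(0.2345) = −0.2345·log₂0.2345 − 0.7655·log₂0.7655 = 0.7858.
C = 1 − 0.7858 = 0.2142 bits per channel use.

0.2142 bits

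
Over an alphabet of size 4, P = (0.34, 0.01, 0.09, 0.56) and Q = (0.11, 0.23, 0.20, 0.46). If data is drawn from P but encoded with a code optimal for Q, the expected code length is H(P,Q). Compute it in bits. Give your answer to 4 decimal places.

H(P,Q) = −Σ p·log₂ q.
  −0.34·log₂(0.11) = 1.08270
  −0.01·log₂(0.23) = 0.02120
  −0.09·log₂(0.20) = 0.20897
  −0.56·log₂(0.46) = 0.62736
H(P,Q) = 1.9402 bits.

1.9402 bits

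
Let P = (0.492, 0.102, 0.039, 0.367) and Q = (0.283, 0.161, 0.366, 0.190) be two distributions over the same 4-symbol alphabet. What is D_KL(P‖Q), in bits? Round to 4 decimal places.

0.5480 bits

D(P‖Q) = Σ p·log₂(p/q).
  0.492·log₂(0.492/0.283) = 0.39255
  0.102·log₂(0.102/0.161) = -0.06717
  0.039·log₂(0.039/0.366) = -0.12598
  0.367·log₂(0.367/0.190) = 0.34857
D(P‖Q) = 0.5480 bits.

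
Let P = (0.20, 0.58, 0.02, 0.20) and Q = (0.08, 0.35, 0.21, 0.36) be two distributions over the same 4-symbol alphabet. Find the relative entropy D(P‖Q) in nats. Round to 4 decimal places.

D(P‖Q) = Σ p·ln(p/q).
  0.20·ln(0.20/0.08) = 0.18326
  0.58·ln(0.58/0.35) = 0.29296
  0.02·ln(0.02/0.21) = -0.04703
  0.20·ln(0.20/0.36) = -0.11756
D(P‖Q) = 0.3116 nats.

0.3116 nats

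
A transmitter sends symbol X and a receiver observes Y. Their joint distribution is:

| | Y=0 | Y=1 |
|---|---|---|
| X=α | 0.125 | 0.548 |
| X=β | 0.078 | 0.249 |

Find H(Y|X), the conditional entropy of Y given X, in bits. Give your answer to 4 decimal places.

Marginals: p(X) = (0.6730, 0.3270), p(Y) = (0.2030, 0.7970).
H(Y|X) = Σ p(X) · H(Y|X=·).
  X=α: p=0.6730, H(Y|X=α) = 0.6925
  X=β: p=0.3270, H(Y|X=β) = 0.7926
Weighted sum = 0.7252 bits.

0.7252 bits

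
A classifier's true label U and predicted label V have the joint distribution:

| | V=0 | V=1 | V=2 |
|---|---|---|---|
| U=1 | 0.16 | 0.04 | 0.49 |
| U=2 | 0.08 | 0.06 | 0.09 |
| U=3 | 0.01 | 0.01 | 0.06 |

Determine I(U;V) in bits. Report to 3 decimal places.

0.074 bits

Marginals: p(U) = (0.6900, 0.2300, 0.0800), p(V) = (0.2500, 0.1100, 0.6400).
I(U;V) = H(U) + H(V) − H(U,V).
H(U) = 1.1486, H(V) = 1.2624, H(U,V) = 2.3372.
I(U;V) = 1.1486 + 1.2624 − 2.3372 = 0.074 bits.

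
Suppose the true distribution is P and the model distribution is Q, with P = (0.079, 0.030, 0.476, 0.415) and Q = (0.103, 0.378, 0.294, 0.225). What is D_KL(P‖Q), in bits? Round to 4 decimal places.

0.5575 bits

D(P‖Q) = Σ p·log₂(p/q).
  0.079·log₂(0.079/0.103) = -0.03023
  0.030·log₂(0.030/0.378) = -0.10966
  0.476·log₂(0.476/0.294) = 0.33089
  0.415·log₂(0.415/0.225) = 0.36652
D(P‖Q) = 0.5575 bits.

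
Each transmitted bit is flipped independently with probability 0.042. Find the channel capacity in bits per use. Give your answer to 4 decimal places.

Binary symmetric channel: C = 1 − h₂(ε) where h₂ is the binary entropy function.
h₂(0.042) = −0.042·log₂0.042 − 0.958·log₂0.958 = 0.2514.
C = 1 − 0.2514 = 0.7486 bits per channel use.

0.7486 bits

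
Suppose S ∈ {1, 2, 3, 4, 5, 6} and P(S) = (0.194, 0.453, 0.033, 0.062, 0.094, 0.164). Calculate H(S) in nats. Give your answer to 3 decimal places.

H(S) = −Σ p·ln p.
  −(0.194)·ln(0.194) = 0.3181
  −(0.453)·ln(0.453) = 0.3587
  −(0.033)·ln(0.033) = 0.1126
  −(0.062)·ln(0.062) = 0.1724
  −(0.094)·ln(0.094) = 0.2223
  −(0.164)·ln(0.164) = 0.2965
Sum: 0.3181 + 0.3587 + 0.1126 + 0.1724 + 0.2223 + 0.2965 = 1.481 nats.

1.481 nats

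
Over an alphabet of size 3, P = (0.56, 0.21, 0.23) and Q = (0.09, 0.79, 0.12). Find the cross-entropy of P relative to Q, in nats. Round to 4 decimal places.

1.8856 nats

H(P,Q) = −Σ p·ln q.
  −0.56·ln(0.09) = 1.34845
  −0.21·ln(0.79) = 0.04950
  −0.23·ln(0.12) = 0.48766
H(P,Q) = 1.8856 nats.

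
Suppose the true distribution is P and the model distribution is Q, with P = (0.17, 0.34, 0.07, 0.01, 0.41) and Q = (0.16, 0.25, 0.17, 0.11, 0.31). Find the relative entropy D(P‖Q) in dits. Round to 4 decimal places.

D(P‖Q) = Σ p·log₁₀(p/q).
  0.17·log₁₀(0.17/0.16) = 0.00448
  0.34·log₁₀(0.34/0.25) = 0.04540
  0.07·log₁₀(0.07/0.17) = -0.02697
  0.01·log₁₀(0.01/0.11) = -0.01041
  0.41·log₁₀(0.41/0.31) = 0.04978
D(P‖Q) = 0.0623 dits.

0.0623 dits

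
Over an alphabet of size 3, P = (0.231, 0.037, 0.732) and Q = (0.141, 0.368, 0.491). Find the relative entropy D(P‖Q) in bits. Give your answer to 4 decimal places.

0.4636 bits

D(P‖Q) = Σ p·log₂(p/q).
  0.231·log₂(0.231/0.141) = 0.16452
  0.037·log₂(0.037/0.368) = -0.12262
  0.732·log₂(0.732/0.491) = 0.42172
D(P‖Q) = 0.4636 bits.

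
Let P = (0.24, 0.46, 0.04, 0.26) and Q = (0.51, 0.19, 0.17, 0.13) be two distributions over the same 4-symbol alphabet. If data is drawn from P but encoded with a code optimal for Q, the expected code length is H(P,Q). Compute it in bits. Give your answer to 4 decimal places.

2.2028 bits

H(P,Q) = −Σ p·log₂ q.
  −0.24·log₂(0.51) = 0.23314
  −0.46·log₂(0.19) = 1.10213
  −0.04·log₂(0.17) = 0.10226
  −0.26·log₂(0.13) = 0.76529
H(P,Q) = 2.2028 bits.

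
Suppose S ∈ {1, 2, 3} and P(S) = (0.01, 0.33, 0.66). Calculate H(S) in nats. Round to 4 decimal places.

0.6862 nats

H(S) = −Σ p·ln p.
  −(0.01)·ln(0.01) = 0.04605
  −(0.33)·ln(0.33) = 0.36586
  −(0.66)·ln(0.66) = 0.27424
Sum: 0.04605 + 0.36586 + 0.27424 = 0.6862 nats.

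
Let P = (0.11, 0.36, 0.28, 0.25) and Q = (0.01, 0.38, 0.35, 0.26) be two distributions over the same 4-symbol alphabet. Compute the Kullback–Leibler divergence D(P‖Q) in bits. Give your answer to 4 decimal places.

0.2482 bits

D(P‖Q) = Σ p·log₂(p/q).
  0.11·log₂(0.11/0.01) = 0.38054
  0.36·log₂(0.36/0.38) = -0.02808
  0.28·log₂(0.28/0.35) = -0.09014
  0.25·log₂(0.25/0.26) = -0.01415
D(P‖Q) = 0.2482 bits.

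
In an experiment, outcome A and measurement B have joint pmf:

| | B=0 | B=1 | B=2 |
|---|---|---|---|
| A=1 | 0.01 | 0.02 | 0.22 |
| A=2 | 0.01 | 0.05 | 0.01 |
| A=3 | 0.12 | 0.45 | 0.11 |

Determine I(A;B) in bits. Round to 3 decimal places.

0.319 bits

Marginals: p(A) = (0.2500, 0.0700, 0.6800), p(B) = (0.1400, 0.5200, 0.3400).
I(A;B) = Σ p(x,y)·log₂[p(x,y)/(p(x)p(y))].
  (1,0): 0.01·log₂(0.2857) = -0.0181
  (1,1): 0.02·log₂(0.1538) = -0.0540
  (1,2): 0.22·log₂(2.5882) = 0.3018
  (2,0): 0.01·log₂(1.0204) = 0.0003
  (2,1): 0.05·log₂(1.3736) = 0.0229
  (2,2): 0.01·log₂(0.4202) = -0.0125
  (3,0): 0.12·log₂(1.2605) = 0.0401
  (3,1): 0.45·log₂(1.2726) = 0.1565
  (3,2): 0.11·log₂(0.4758) = -0.1179
Sum = 0.319 bits.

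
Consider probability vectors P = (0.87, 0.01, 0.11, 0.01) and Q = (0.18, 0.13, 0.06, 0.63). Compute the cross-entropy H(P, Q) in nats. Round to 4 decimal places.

1.8264 nats

H(P,Q) = −Σ p·ln q.
  −0.87·ln(0.18) = 1.49187
  −0.01·ln(0.13) = 0.02040
  −0.11·ln(0.06) = 0.30948
  −0.01·ln(0.63) = 0.00462
H(P,Q) = 1.8264 nats.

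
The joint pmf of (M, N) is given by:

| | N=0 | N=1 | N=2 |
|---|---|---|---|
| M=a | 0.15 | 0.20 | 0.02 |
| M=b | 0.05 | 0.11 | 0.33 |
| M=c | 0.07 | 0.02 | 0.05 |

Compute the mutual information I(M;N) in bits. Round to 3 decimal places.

Marginals: p(M) = (0.3700, 0.4900, 0.1400), p(N) = (0.2700, 0.3300, 0.4000).
I(M;N) = H(M) + H(N) − H(M,N).
H(M) = 1.4321, H(N) = 1.5666, H(M,N) = 2.6795.
I(M;N) = 1.4321 + 1.5666 − 2.6795 = 0.319 bits.

0.319 bits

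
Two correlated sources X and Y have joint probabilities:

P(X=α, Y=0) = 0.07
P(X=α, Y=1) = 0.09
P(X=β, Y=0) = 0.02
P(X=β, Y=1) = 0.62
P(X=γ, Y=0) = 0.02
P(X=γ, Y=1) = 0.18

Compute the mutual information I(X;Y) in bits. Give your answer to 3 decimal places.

0.120 bits

Marginals: p(X) = (0.1600, 0.6400, 0.2000), p(Y) = (0.1100, 0.8900).
I(X;Y) = H(X) + H(Y) − H(X,Y).
H(X) = 1.2995, H(Y) = 0.4999, H(X,Y) = 1.6799.
I(X;Y) = 1.2995 + 0.4999 − 1.6799 = 0.120 bits.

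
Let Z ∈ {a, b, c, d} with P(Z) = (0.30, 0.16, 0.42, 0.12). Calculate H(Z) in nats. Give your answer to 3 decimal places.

1.273 nats

H(Z) = −Σ p·ln p.
  −(0.30)·ln(0.30) = 0.3612
  −(0.16)·ln(0.16) = 0.2932
  −(0.42)·ln(0.42) = 0.3644
  −(0.12)·ln(0.12) = 0.2544
Sum: 0.3612 + 0.2932 + 0.3644 + 0.2544 = 1.273 nats.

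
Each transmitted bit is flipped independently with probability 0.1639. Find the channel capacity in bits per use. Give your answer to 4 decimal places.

0.3564 bits

Binary symmetric channel: C = 1 − h₂(ε) where h₂ is the binary entropy function.
h₂(0.1639) = −0.1639·log₂0.1639 − 0.8361·log₂0.8361 = 0.6436.
C = 1 − 0.6436 = 0.3564 bits per channel use.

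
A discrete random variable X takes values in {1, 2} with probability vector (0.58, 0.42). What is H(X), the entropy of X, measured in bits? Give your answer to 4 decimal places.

0.9815 bits

H(X) = −Σ p·log₂ p.
  −(0.58)·log₂(0.58) = 0.45581
  −(0.42)·log₂(0.42) = 0.52565
Sum: 0.45581 + 0.52565 = 0.9815 bits.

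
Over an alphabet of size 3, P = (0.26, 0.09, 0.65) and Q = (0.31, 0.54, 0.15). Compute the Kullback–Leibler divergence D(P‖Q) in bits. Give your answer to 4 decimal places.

1.0764 bits

D(P‖Q) = Σ p·log₂(p/q).
  0.26·log₂(0.26/0.31) = -0.06598
  0.09·log₂(0.09/0.54) = -0.23265
  0.65·log₂(0.65/0.15) = 1.37506
D(P‖Q) = 1.0764 bits.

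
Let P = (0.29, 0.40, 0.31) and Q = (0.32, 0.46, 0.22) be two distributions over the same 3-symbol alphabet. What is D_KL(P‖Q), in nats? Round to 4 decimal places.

0.0219 nats

D(P‖Q) = Σ p·ln(p/q).
  0.29·ln(0.29/0.32) = -0.02855
  0.40·ln(0.40/0.46) = -0.05590
  0.31·ln(0.31/0.22) = 0.10631
D(P‖Q) = 0.0219 nats.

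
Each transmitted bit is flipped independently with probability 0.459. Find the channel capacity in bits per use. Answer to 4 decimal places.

Binary symmetric channel: C = 1 − h₂(ε) where h₂ is the binary entropy function.
h₂(0.459) = −0.459·log₂0.459 − 0.541·log₂0.541 = 0.9951.
C = 1 − 0.9951 = 0.0049 bits per channel use.

0.0049 bits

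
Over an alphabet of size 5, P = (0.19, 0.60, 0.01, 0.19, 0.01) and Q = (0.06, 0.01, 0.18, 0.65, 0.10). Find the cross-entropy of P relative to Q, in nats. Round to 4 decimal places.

3.4197 nats

H(P,Q) = −Σ p·ln q.
  −0.19·ln(0.06) = 0.53455
  −0.60·ln(0.01) = 2.76310
  −0.01·ln(0.18) = 0.01715
  −0.19·ln(0.65) = 0.08185
  −0.01·ln(0.10) = 0.02303
H(P,Q) = 3.4197 nats.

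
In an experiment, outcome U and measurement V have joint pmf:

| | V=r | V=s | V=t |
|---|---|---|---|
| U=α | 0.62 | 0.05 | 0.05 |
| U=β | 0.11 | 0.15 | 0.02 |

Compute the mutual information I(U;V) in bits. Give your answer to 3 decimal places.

0.186 bits

Marginals: p(U) = (0.7200, 0.2800), p(V) = (0.7300, 0.2000, 0.0700).
I(U;V) = H(U) + H(V) − H(U,V).
H(U) = 0.8555, H(V) = 1.0644, H(U,V) = 1.7335.
I(U;V) = 0.8555 + 1.0644 − 1.7335 = 0.186 bits.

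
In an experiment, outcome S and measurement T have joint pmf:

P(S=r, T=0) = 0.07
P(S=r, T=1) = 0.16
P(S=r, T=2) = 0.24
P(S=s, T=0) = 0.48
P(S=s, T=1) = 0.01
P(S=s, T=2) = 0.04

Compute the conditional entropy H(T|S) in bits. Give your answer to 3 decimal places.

0.949 bits

Marginals: p(S) = (0.4700, 0.5300), p(T) = (0.5500, 0.1700, 0.2800).
H(T|S) = Σ p(S) · H(T|S=·).
  S=r: p=0.4700, H(T|S=r) = 1.4335
  S=s: p=0.5300, H(T|S=s) = 0.5189
Weighted sum = 0.949 bits.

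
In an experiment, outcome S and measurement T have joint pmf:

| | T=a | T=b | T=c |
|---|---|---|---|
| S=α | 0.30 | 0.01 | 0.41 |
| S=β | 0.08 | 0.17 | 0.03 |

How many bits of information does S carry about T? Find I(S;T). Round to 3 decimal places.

0.360 bits

Marginals: p(S) = (0.7200, 0.2800), p(T) = (0.3800, 0.1800, 0.4400).
I(S;T) = Σ p(x,y)·log₂[p(x,y)/(p(x)p(y))].
  (α,a): 0.30·log₂(1.0965) = 0.0399
  (α,b): 0.01·log₂(0.0772) = -0.0370
  (α,c): 0.41·log₂(1.2942) = 0.1525
  (β,a): 0.08·log₂(0.7519) = -0.0329
  (β,b): 0.17·log₂(3.3730) = 0.2982
  (β,c): 0.03·log₂(0.2435) = -0.0611
Sum = 0.360 bits.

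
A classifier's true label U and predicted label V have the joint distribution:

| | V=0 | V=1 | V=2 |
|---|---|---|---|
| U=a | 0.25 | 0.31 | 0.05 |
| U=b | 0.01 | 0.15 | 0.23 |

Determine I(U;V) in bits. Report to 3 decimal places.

0.295 bits

Marginals: p(U) = (0.6100, 0.3900), p(V) = (0.2600, 0.4600, 0.2800).
I(U;V) = H(U) + H(V) − H(U,V).
H(U) = 0.9648, H(V) = 1.5348, H(U,V) = 2.2045.
I(U;V) = 0.9648 + 1.5348 − 2.2045 = 0.295 bits.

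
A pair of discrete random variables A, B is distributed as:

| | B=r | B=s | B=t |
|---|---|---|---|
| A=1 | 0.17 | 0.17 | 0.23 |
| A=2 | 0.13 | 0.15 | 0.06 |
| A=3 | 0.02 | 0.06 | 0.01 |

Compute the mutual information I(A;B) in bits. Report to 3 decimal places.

0.065 bits

Marginals: p(A) = (0.5700, 0.3400, 0.0900), p(B) = (0.3200, 0.3800, 0.3000).
I(A;B) = Σ p(x,y)·log₂[p(x,y)/(p(x)p(y))].
  (1,r): 0.17·log₂(0.9320) = -0.0173
  (1,s): 0.17·log₂(0.7849) = -0.0594
  (1,t): 0.23·log₂(1.3450) = 0.0984
  (2,r): 0.13·log₂(1.1949) = 0.0334
  (2,s): 0.15·log₂(1.1610) = 0.0323
  (2,t): 0.06·log₂(0.5882) = -0.0459
  (3,r): 0.02·log₂(0.6944) = -0.0105
  (3,s): 0.06·log₂(1.7544) = 0.0487
  (3,t): 0.01·log₂(0.3704) = -0.0143
Sum = 0.065 bits.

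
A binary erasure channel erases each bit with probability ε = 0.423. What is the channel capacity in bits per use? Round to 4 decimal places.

0.5770 bits

Binary erasure channel: capacity C = 1 − ε.
C = 1 − 0.423 = 0.5770 bits per channel use.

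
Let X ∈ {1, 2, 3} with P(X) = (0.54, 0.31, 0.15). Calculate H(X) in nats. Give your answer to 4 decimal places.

0.9804 nats

H(X) = −Σ p·ln p.
  −(0.54)·ln(0.54) = 0.33274
  −(0.31)·ln(0.31) = 0.36307
  −(0.15)·ln(0.15) = 0.28457
Sum: 0.33274 + 0.36307 + 0.28457 = 0.9804 nats.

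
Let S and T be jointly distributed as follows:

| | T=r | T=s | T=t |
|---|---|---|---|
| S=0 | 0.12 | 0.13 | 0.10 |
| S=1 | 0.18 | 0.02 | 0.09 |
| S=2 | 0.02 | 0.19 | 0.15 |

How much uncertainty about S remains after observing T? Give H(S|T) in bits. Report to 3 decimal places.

1.347 bits

Chain rule: H(S|T) = H(S,T) − H(T).
Marginals: p(S) = (0.3500, 0.2900, 0.3600), p(T) = (0.3200, 0.3400, 0.3400).
H(S,T) = 2.9314 bits; H(T) = 1.5844 bits.
H(S|T) = 2.9314 − 1.5844 = 1.347 bits.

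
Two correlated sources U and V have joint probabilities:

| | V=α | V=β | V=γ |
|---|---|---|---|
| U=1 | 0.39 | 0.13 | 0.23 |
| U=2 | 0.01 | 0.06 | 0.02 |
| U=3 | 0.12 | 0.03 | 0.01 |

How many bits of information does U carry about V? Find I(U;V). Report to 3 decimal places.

0.115 bits

Marginals: p(U) = (0.7500, 0.0900, 0.1600), p(V) = (0.5200, 0.2200, 0.2600).
I(U;V) = H(U) + H(V) − H(U,V).
H(U) = 1.0469, H(V) = 1.4764, H(U,V) = 2.4082.
I(U;V) = 1.0469 + 1.4764 − 2.4082 = 0.115 bits.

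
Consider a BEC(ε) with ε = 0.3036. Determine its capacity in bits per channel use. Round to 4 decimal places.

Binary erasure channel: capacity C = 1 − ε.
C = 1 − 0.3036 = 0.6964 bits per channel use.

0.6964 bits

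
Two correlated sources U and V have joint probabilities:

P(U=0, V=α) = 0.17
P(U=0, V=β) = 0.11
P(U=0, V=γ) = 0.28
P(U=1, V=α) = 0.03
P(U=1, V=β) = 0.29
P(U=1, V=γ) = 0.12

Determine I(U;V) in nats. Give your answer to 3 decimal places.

Marginals: p(U) = (0.5600, 0.4400), p(V) = (0.2000, 0.4000, 0.4000).
I(U;V) = Σ p(x,y)·ln[p(x,y)/(p(x)p(y))].
  (0,α): 0.17·ln(1.5179) = 0.0709
  (0,β): 0.11·ln(0.4911) = -0.0782
  (0,γ): 0.28·ln(1.2500) = 0.0625
  (1,α): 0.03·ln(0.3409) = -0.0323
  (1,β): 0.29·ln(1.6477) = 0.1448
  (1,γ): 0.12·ln(0.6818) = -0.0460
Sum = 0.122 nats.

0.122 nats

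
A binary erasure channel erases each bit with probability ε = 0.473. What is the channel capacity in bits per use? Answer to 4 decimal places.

Binary erasure channel: capacity C = 1 − ε.
C = 1 − 0.473 = 0.5270 bits per channel use.

0.5270 bits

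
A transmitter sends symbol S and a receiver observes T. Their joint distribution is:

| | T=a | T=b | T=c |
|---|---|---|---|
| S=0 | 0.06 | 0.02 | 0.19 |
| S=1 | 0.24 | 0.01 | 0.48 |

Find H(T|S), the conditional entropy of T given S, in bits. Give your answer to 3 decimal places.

Marginals: p(S) = (0.2700, 0.7300), p(T) = (0.3000, 0.0300, 0.6700).
H(T|S) = Σ p(S) · H(T|S=·).
  S=0: p=0.2700, H(T|S=0) = 1.1171
  S=1: p=0.7300, H(T|S=1) = 1.0101
Weighted sum = 1.039 bits.

1.039 bits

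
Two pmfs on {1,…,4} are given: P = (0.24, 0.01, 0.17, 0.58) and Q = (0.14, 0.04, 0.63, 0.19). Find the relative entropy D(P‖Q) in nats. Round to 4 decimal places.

D(P‖Q) = Σ p·ln(p/q).
  0.24·ln(0.24/0.14) = 0.12936
  0.01·ln(0.01/0.04) = -0.01386
  0.17·ln(0.17/0.63) = -0.22269
  0.58·ln(0.58/0.19) = 0.64728
D(P‖Q) = 0.5401 nats.

0.5401 nats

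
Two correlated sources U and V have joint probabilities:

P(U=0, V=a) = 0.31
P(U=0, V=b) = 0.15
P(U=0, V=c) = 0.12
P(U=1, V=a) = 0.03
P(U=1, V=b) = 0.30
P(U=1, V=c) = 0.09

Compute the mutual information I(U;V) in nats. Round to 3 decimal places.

Marginals: p(U) = (0.5800, 0.4200), p(V) = (0.3400, 0.4500, 0.2100).
I(U;V) = H(U) + H(V) − H(U,V).
H(U) = 0.6803, H(V) = 1.0539, H(U,V) = 1.5852.
I(U;V) = 0.6803 + 1.0539 − 1.5852 = 0.149 nats.

0.149 nats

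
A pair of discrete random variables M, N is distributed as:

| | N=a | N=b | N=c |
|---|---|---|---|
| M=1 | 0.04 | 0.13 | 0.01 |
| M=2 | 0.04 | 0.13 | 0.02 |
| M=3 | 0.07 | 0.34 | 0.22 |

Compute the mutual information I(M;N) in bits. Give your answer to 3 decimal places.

0.079 bits

Marginals: p(M) = (0.1800, 0.1900, 0.6300), p(N) = (0.1500, 0.6000, 0.2500).
I(M;N) = H(M) + H(N) − H(M,N).
H(M) = 1.3205, H(N) = 1.3527, H(M,N) = 2.5944.
I(M;N) = 1.3205 + 1.3527 − 2.5944 = 0.079 bits.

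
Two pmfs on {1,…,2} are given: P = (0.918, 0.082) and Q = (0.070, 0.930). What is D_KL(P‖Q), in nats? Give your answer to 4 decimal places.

2.1635 nats

D(P‖Q) = Σ p·ln(p/q).
  0.918·ln(0.918/0.070) = 2.36266
  0.082·ln(0.082/0.930) = -0.19913
D(P‖Q) = 2.1635 nats.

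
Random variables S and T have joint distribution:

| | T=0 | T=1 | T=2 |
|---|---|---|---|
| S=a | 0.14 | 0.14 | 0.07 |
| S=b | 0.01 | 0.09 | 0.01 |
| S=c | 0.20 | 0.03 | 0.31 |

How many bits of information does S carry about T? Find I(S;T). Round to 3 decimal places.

Marginals: p(S) = (0.3500, 0.1100, 0.5400), p(T) = (0.3500, 0.2600, 0.3900).
I(S;T) = Σ p(x,y)·log₂[p(x,y)/(p(x)p(y))].
  (a,0): 0.14·log₂(1.1429) = 0.0270
  (a,1): 0.14·log₂(1.5385) = 0.0870
  (a,2): 0.07·log₂(0.5128) = -0.0674
  (b,0): 0.01·log₂(0.2597) = -0.0194
  (b,1): 0.09·log₂(3.1469) = 0.1489
  (b,2): 0.01·log₂(0.2331) = -0.0210
  (c,0): 0.20·log₂(1.0582) = 0.0163
  (c,1): 0.03·log₂(0.2137) = -0.0668
  (c,2): 0.31·log₂(1.4720) = 0.1729
Sum = 0.277 bits.

0.277 bits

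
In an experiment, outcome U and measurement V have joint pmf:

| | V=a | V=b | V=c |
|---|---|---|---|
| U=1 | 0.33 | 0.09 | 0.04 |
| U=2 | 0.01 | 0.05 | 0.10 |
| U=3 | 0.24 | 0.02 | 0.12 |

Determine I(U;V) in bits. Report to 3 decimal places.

Marginals: p(U) = (0.4600, 0.1600, 0.3800), p(V) = (0.5800, 0.1600, 0.2600).
I(U;V) = H(U) + H(V) − H(U,V).
H(U) = 1.4688, H(V) = 1.3841, H(U,V) = 2.6150.
I(U;V) = 1.4688 + 1.3841 − 2.6150 = 0.238 bits.

0.238 bits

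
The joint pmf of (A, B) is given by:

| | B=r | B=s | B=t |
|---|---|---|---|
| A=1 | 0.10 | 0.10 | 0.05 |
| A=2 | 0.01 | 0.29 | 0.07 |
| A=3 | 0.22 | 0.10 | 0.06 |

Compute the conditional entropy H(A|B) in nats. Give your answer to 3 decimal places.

Marginals: p(A) = (0.2500, 0.3700, 0.3800), p(B) = (0.3300, 0.4900, 0.1800).
H(A|B) = Σ p(B) · H(A|B=·).
  B=r: p=0.3300, H(A|B=r) = 0.7381
  B=s: p=0.4900, H(A|B=s) = 0.9591
  B=t: p=0.1800, H(A|B=t) = 1.0893
Weighted sum = 0.910 nats.

0.910 nats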